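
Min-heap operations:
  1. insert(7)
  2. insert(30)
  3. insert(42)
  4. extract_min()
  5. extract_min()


insert(7) -> [7]
insert(30) -> [7, 30]
insert(42) -> [7, 30, 42]
extract_min()->7, [30, 42]
extract_min()->30, [42]

Final heap: [42]


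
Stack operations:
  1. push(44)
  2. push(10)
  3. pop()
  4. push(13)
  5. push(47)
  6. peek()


push(44) -> [44]
push(10) -> [44, 10]
pop()->10, [44]
push(13) -> [44, 13]
push(47) -> [44, 13, 47]
peek()->47

Final stack: [44, 13, 47]


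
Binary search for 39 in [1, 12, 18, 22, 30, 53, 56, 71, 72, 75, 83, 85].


Step 1: lo=0, hi=11, mid=5, val=53
Step 2: lo=0, hi=4, mid=2, val=18
Step 3: lo=3, hi=4, mid=3, val=22
Step 4: lo=4, hi=4, mid=4, val=30

Not found


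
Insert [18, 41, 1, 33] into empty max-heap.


Insert 18: [18]
Insert 41: [41, 18]
Insert 1: [41, 18, 1]
Insert 33: [41, 33, 1, 18]

Final heap: [41, 33, 1, 18]


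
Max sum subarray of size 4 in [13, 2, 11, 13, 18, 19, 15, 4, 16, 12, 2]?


[0:4]: 39
[1:5]: 44
[2:6]: 61
[3:7]: 65
[4:8]: 56
[5:9]: 54
[6:10]: 47
[7:11]: 34

Max: 65 at [3:7]


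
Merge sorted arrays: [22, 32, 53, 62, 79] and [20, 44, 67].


Take 20 from B
Take 22 from A
Take 32 from A
Take 44 from B
Take 53 from A
Take 62 from A
Take 67 from B

Merged: [20, 22, 32, 44, 53, 62, 67, 79]


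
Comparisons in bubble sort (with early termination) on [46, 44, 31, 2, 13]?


Algorithm: bubble sort (with early termination)
Input: [46, 44, 31, 2, 13]
Sorted: [2, 13, 31, 44, 46]

10


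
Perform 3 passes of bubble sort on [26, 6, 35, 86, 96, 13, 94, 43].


Initial: [26, 6, 35, 86, 96, 13, 94, 43]
Pass 1: [6, 26, 35, 86, 13, 94, 43, 96] (4 swaps)
Pass 2: [6, 26, 35, 13, 86, 43, 94, 96] (2 swaps)
Pass 3: [6, 26, 13, 35, 43, 86, 94, 96] (2 swaps)

After 3 passes: [6, 26, 13, 35, 43, 86, 94, 96]


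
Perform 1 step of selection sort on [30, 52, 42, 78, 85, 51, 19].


Initial: [30, 52, 42, 78, 85, 51, 19]
Step 1: min=19 at 6
  Swap: [19, 52, 42, 78, 85, 51, 30]

After 1 step: [19, 52, 42, 78, 85, 51, 30]


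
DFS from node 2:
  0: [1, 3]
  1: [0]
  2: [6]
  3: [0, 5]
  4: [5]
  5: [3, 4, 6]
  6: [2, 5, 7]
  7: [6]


Visit 2, push [6]
Visit 6, push [7, 5]
Visit 5, push [4, 3]
Visit 3, push [0]
Visit 0, push [1]
Visit 1, push []
Visit 4, push []
Visit 7, push []

DFS order: [2, 6, 5, 3, 0, 1, 4, 7]


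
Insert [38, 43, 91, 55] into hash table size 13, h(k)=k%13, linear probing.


Insert 38: h=12 -> slot 12
Insert 43: h=4 -> slot 4
Insert 91: h=0 -> slot 0
Insert 55: h=3 -> slot 3

Table: [91, None, None, 55, 43, None, None, None, None, None, None, None, 38]


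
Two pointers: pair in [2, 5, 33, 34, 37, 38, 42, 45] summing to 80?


lo=0(2)+hi=7(45)=47
lo=1(5)+hi=7(45)=50
lo=2(33)+hi=7(45)=78
lo=3(34)+hi=7(45)=79
lo=4(37)+hi=7(45)=82
lo=4(37)+hi=6(42)=79
lo=5(38)+hi=6(42)=80

Yes: 38+42=80


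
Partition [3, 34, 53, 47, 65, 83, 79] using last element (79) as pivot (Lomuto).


Pivot: 79
  3 <= 79: advance i (no swap)
  34 <= 79: advance i (no swap)
  53 <= 79: advance i (no swap)
  47 <= 79: advance i (no swap)
  65 <= 79: advance i (no swap)
Place pivot at 5: [3, 34, 53, 47, 65, 79, 83]

Partitioned: [3, 34, 53, 47, 65, 79, 83]


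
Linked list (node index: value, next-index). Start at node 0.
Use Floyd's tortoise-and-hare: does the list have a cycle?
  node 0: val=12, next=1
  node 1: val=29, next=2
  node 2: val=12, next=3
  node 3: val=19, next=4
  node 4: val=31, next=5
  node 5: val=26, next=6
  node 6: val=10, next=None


Floyd's tortoise (slow, +1) and hare (fast, +2):
  init: slow=0, fast=0
  step 1: slow=1, fast=2
  step 2: slow=2, fast=4
  step 3: slow=3, fast=6
  step 4: fast -> None, no cycle

Cycle: no


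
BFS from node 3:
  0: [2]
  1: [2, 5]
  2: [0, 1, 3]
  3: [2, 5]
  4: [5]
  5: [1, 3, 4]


Visit 3, enqueue [2, 5]
Visit 2, enqueue [0, 1]
Visit 5, enqueue [4]
Visit 0, enqueue []
Visit 1, enqueue []
Visit 4, enqueue []

BFS order: [3, 2, 5, 0, 1, 4]


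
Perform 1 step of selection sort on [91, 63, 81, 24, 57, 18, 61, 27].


Initial: [91, 63, 81, 24, 57, 18, 61, 27]
Step 1: min=18 at 5
  Swap: [18, 63, 81, 24, 57, 91, 61, 27]

After 1 step: [18, 63, 81, 24, 57, 91, 61, 27]


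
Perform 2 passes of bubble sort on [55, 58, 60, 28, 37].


Initial: [55, 58, 60, 28, 37]
Pass 1: [55, 58, 28, 37, 60] (2 swaps)
Pass 2: [55, 28, 37, 58, 60] (2 swaps)

After 2 passes: [55, 28, 37, 58, 60]


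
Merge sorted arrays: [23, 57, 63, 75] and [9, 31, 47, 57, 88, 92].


Take 9 from B
Take 23 from A
Take 31 from B
Take 47 from B
Take 57 from A
Take 57 from B
Take 63 from A
Take 75 from A

Merged: [9, 23, 31, 47, 57, 57, 63, 75, 88, 92]


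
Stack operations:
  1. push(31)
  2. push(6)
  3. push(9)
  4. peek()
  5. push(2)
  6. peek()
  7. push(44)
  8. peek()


push(31) -> [31]
push(6) -> [31, 6]
push(9) -> [31, 6, 9]
peek()->9
push(2) -> [31, 6, 9, 2]
peek()->2
push(44) -> [31, 6, 9, 2, 44]
peek()->44

Final stack: [31, 6, 9, 2, 44]


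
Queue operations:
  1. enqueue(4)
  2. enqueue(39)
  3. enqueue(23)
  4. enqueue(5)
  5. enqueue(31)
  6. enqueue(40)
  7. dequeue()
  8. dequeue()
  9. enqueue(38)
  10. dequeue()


enqueue(4) -> [4]
enqueue(39) -> [4, 39]
enqueue(23) -> [4, 39, 23]
enqueue(5) -> [4, 39, 23, 5]
enqueue(31) -> [4, 39, 23, 5, 31]
enqueue(40) -> [4, 39, 23, 5, 31, 40]
dequeue()->4, [39, 23, 5, 31, 40]
dequeue()->39, [23, 5, 31, 40]
enqueue(38) -> [23, 5, 31, 40, 38]
dequeue()->23, [5, 31, 40, 38]

Final queue: [5, 31, 40, 38]


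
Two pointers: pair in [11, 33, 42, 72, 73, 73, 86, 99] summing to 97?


lo=0(11)+hi=7(99)=110
lo=0(11)+hi=6(86)=97

Yes: 11+86=97


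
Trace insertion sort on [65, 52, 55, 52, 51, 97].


Initial: [65, 52, 55, 52, 51, 97]
Insert 52: [52, 65, 55, 52, 51, 97]
Insert 55: [52, 55, 65, 52, 51, 97]
Insert 52: [52, 52, 55, 65, 51, 97]
Insert 51: [51, 52, 52, 55, 65, 97]
Insert 97: [51, 52, 52, 55, 65, 97]

Sorted: [51, 52, 52, 55, 65, 97]


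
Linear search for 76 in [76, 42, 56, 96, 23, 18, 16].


i=0: 76==76 found!

Found at 0, 1 comps


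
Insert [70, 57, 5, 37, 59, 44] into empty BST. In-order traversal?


Insert 70: root
Insert 57: L from 70
Insert 5: L from 70 -> L from 57
Insert 37: L from 70 -> L from 57 -> R from 5
Insert 59: L from 70 -> R from 57
Insert 44: L from 70 -> L from 57 -> R from 5 -> R from 37

In-order: [5, 37, 44, 57, 59, 70]


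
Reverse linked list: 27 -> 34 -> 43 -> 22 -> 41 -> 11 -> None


Step 1: curr=27, set curr.next=prev(None) | reversed so far: 27
Step 2: curr=34, set curr.next=prev(27) | reversed so far: 34 -> 27
Step 3: curr=43, set curr.next=prev(34) | reversed so far: 43 -> 34 -> 27
Step 4: curr=22, set curr.next=prev(43) | reversed so far: 22 -> 43 -> 34 -> 27
Step 5: curr=41, set curr.next=prev(22) | reversed so far: 41 -> 22 -> 43 -> 34 -> 27
Step 6: curr=11, set curr.next=prev(41) | reversed so far: 11 -> 41 -> 22 -> 43 -> 34 -> 27

11 -> 41 -> 22 -> 43 -> 34 -> 27 -> None


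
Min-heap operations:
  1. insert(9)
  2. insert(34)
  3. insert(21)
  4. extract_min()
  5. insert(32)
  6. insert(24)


insert(9) -> [9]
insert(34) -> [9, 34]
insert(21) -> [9, 34, 21]
extract_min()->9, [21, 34]
insert(32) -> [21, 34, 32]
insert(24) -> [21, 24, 32, 34]

Final heap: [21, 24, 32, 34]


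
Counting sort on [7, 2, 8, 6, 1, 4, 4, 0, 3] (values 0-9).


Input: [7, 2, 8, 6, 1, 4, 4, 0, 3]
Counts: [1, 1, 1, 1, 2, 0, 1, 1, 1, 0]

Sorted: [0, 1, 2, 3, 4, 4, 6, 7, 8]


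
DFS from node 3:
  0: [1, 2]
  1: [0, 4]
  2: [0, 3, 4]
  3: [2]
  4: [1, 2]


Visit 3, push [2]
Visit 2, push [4, 0]
Visit 0, push [1]
Visit 1, push [4]
Visit 4, push []

DFS order: [3, 2, 0, 1, 4]


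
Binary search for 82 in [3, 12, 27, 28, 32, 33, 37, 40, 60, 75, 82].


Step 1: lo=0, hi=10, mid=5, val=33
Step 2: lo=6, hi=10, mid=8, val=60
Step 3: lo=9, hi=10, mid=9, val=75
Step 4: lo=10, hi=10, mid=10, val=82

Found at index 10


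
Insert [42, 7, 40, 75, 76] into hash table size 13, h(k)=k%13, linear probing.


Insert 42: h=3 -> slot 3
Insert 7: h=7 -> slot 7
Insert 40: h=1 -> slot 1
Insert 75: h=10 -> slot 10
Insert 76: h=11 -> slot 11

Table: [None, 40, None, 42, None, None, None, 7, None, None, 75, 76, None]


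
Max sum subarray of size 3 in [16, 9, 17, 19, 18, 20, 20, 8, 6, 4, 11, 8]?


[0:3]: 42
[1:4]: 45
[2:5]: 54
[3:6]: 57
[4:7]: 58
[5:8]: 48
[6:9]: 34
[7:10]: 18
[8:11]: 21
[9:12]: 23

Max: 58 at [4:7]


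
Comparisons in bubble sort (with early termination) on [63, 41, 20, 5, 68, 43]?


Algorithm: bubble sort (with early termination)
Input: [63, 41, 20, 5, 68, 43]
Sorted: [5, 20, 41, 43, 63, 68]

14


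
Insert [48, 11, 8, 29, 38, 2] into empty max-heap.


Insert 48: [48]
Insert 11: [48, 11]
Insert 8: [48, 11, 8]
Insert 29: [48, 29, 8, 11]
Insert 38: [48, 38, 8, 11, 29]
Insert 2: [48, 38, 8, 11, 29, 2]

Final heap: [48, 38, 8, 11, 29, 2]


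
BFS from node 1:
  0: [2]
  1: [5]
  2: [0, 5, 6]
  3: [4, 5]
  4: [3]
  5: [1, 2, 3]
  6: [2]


Visit 1, enqueue [5]
Visit 5, enqueue [2, 3]
Visit 2, enqueue [0, 6]
Visit 3, enqueue [4]
Visit 0, enqueue []
Visit 6, enqueue []
Visit 4, enqueue []

BFS order: [1, 5, 2, 3, 0, 6, 4]


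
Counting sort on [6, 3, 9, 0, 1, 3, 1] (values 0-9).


Input: [6, 3, 9, 0, 1, 3, 1]
Counts: [1, 2, 0, 2, 0, 0, 1, 0, 0, 1]

Sorted: [0, 1, 1, 3, 3, 6, 9]


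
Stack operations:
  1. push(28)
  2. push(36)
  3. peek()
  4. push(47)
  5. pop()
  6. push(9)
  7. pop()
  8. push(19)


push(28) -> [28]
push(36) -> [28, 36]
peek()->36
push(47) -> [28, 36, 47]
pop()->47, [28, 36]
push(9) -> [28, 36, 9]
pop()->9, [28, 36]
push(19) -> [28, 36, 19]

Final stack: [28, 36, 19]


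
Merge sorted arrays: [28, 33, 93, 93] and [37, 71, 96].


Take 28 from A
Take 33 from A
Take 37 from B
Take 71 from B
Take 93 from A
Take 93 from A

Merged: [28, 33, 37, 71, 93, 93, 96]


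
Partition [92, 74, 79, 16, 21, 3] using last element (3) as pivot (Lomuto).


Pivot: 3
Place pivot at 0: [3, 74, 79, 16, 21, 92]

Partitioned: [3, 74, 79, 16, 21, 92]


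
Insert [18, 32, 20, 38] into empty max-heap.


Insert 18: [18]
Insert 32: [32, 18]
Insert 20: [32, 18, 20]
Insert 38: [38, 32, 20, 18]

Final heap: [38, 32, 20, 18]


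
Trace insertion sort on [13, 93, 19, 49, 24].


Initial: [13, 93, 19, 49, 24]
Insert 93: [13, 93, 19, 49, 24]
Insert 19: [13, 19, 93, 49, 24]
Insert 49: [13, 19, 49, 93, 24]
Insert 24: [13, 19, 24, 49, 93]

Sorted: [13, 19, 24, 49, 93]


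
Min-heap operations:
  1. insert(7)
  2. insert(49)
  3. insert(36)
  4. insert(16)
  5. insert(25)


insert(7) -> [7]
insert(49) -> [7, 49]
insert(36) -> [7, 49, 36]
insert(16) -> [7, 16, 36, 49]
insert(25) -> [7, 16, 36, 49, 25]

Final heap: [7, 16, 36, 49, 25]


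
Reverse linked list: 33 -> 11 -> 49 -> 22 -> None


Step 1: curr=33, set curr.next=prev(None) | reversed so far: 33
Step 2: curr=11, set curr.next=prev(33) | reversed so far: 11 -> 33
Step 3: curr=49, set curr.next=prev(11) | reversed so far: 49 -> 11 -> 33
Step 4: curr=22, set curr.next=prev(49) | reversed so far: 22 -> 49 -> 11 -> 33

22 -> 49 -> 11 -> 33 -> None


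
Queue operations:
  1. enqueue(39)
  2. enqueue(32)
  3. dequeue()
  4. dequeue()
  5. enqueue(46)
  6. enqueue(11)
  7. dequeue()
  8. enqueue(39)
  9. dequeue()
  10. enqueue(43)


enqueue(39) -> [39]
enqueue(32) -> [39, 32]
dequeue()->39, [32]
dequeue()->32, []
enqueue(46) -> [46]
enqueue(11) -> [46, 11]
dequeue()->46, [11]
enqueue(39) -> [11, 39]
dequeue()->11, [39]
enqueue(43) -> [39, 43]

Final queue: [39, 43]


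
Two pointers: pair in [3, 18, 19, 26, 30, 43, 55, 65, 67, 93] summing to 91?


lo=0(3)+hi=9(93)=96
lo=0(3)+hi=8(67)=70
lo=1(18)+hi=8(67)=85
lo=2(19)+hi=8(67)=86
lo=3(26)+hi=8(67)=93
lo=3(26)+hi=7(65)=91

Yes: 26+65=91


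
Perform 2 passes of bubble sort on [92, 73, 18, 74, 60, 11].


Initial: [92, 73, 18, 74, 60, 11]
Pass 1: [73, 18, 74, 60, 11, 92] (5 swaps)
Pass 2: [18, 73, 60, 11, 74, 92] (3 swaps)

After 2 passes: [18, 73, 60, 11, 74, 92]


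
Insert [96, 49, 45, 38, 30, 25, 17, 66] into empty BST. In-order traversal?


Insert 96: root
Insert 49: L from 96
Insert 45: L from 96 -> L from 49
Insert 38: L from 96 -> L from 49 -> L from 45
Insert 30: L from 96 -> L from 49 -> L from 45 -> L from 38
Insert 25: L from 96 -> L from 49 -> L from 45 -> L from 38 -> L from 30
Insert 17: L from 96 -> L from 49 -> L from 45 -> L from 38 -> L from 30 -> L from 25
Insert 66: L from 96 -> R from 49

In-order: [17, 25, 30, 38, 45, 49, 66, 96]


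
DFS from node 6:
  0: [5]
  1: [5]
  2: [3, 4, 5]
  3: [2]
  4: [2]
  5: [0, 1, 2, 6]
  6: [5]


Visit 6, push [5]
Visit 5, push [2, 1, 0]
Visit 0, push []
Visit 1, push []
Visit 2, push [4, 3]
Visit 3, push []
Visit 4, push []

DFS order: [6, 5, 0, 1, 2, 3, 4]


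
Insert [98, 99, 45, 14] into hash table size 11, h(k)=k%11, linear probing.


Insert 98: h=10 -> slot 10
Insert 99: h=0 -> slot 0
Insert 45: h=1 -> slot 1
Insert 14: h=3 -> slot 3

Table: [99, 45, None, 14, None, None, None, None, None, None, 98]


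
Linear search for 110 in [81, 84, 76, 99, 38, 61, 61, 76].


i=0: 81!=110
i=1: 84!=110
i=2: 76!=110
i=3: 99!=110
i=4: 38!=110
i=5: 61!=110
i=6: 61!=110
i=7: 76!=110

Not found, 8 comps


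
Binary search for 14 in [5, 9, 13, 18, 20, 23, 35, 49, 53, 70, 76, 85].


Step 1: lo=0, hi=11, mid=5, val=23
Step 2: lo=0, hi=4, mid=2, val=13
Step 3: lo=3, hi=4, mid=3, val=18

Not found


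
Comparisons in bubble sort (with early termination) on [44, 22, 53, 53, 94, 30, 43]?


Algorithm: bubble sort (with early termination)
Input: [44, 22, 53, 53, 94, 30, 43]
Sorted: [22, 30, 43, 44, 53, 53, 94]

20


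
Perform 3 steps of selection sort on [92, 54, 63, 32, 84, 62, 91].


Initial: [92, 54, 63, 32, 84, 62, 91]
Step 1: min=32 at 3
  Swap: [32, 54, 63, 92, 84, 62, 91]
Step 2: min=54 at 1
  Swap: [32, 54, 63, 92, 84, 62, 91]
Step 3: min=62 at 5
  Swap: [32, 54, 62, 92, 84, 63, 91]

After 3 steps: [32, 54, 62, 92, 84, 63, 91]


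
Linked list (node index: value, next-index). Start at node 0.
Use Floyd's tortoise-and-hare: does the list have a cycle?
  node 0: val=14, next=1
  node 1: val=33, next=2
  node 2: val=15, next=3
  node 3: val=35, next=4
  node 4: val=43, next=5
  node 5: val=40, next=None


Floyd's tortoise (slow, +1) and hare (fast, +2):
  init: slow=0, fast=0
  step 1: slow=1, fast=2
  step 2: slow=2, fast=4
  step 3: fast 4->5->None, no cycle

Cycle: no


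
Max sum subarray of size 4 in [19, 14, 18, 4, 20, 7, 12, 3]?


[0:4]: 55
[1:5]: 56
[2:6]: 49
[3:7]: 43
[4:8]: 42

Max: 56 at [1:5]


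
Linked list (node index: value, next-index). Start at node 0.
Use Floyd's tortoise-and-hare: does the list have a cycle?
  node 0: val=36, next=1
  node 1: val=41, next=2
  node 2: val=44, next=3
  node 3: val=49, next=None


Floyd's tortoise (slow, +1) and hare (fast, +2):
  init: slow=0, fast=0
  step 1: slow=1, fast=2
  step 2: fast 2->3->None, no cycle

Cycle: no


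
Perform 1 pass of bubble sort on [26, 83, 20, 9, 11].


Initial: [26, 83, 20, 9, 11]
Pass 1: [26, 20, 9, 11, 83] (3 swaps)

After 1 pass: [26, 20, 9, 11, 83]


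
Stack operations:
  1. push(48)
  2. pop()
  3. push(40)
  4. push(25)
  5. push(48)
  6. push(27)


push(48) -> [48]
pop()->48, []
push(40) -> [40]
push(25) -> [40, 25]
push(48) -> [40, 25, 48]
push(27) -> [40, 25, 48, 27]

Final stack: [40, 25, 48, 27]


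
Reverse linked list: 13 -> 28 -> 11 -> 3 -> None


Step 1: curr=13, set curr.next=prev(None) | reversed so far: 13
Step 2: curr=28, set curr.next=prev(13) | reversed so far: 28 -> 13
Step 3: curr=11, set curr.next=prev(28) | reversed so far: 11 -> 28 -> 13
Step 4: curr=3, set curr.next=prev(11) | reversed so far: 3 -> 11 -> 28 -> 13

3 -> 11 -> 28 -> 13 -> None


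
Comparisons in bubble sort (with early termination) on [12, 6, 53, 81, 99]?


Algorithm: bubble sort (with early termination)
Input: [12, 6, 53, 81, 99]
Sorted: [6, 12, 53, 81, 99]

7


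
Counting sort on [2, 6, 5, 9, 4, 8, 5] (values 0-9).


Input: [2, 6, 5, 9, 4, 8, 5]
Counts: [0, 0, 1, 0, 1, 2, 1, 0, 1, 1]

Sorted: [2, 4, 5, 5, 6, 8, 9]


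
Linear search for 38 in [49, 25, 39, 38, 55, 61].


i=0: 49!=38
i=1: 25!=38
i=2: 39!=38
i=3: 38==38 found!

Found at 3, 4 comps


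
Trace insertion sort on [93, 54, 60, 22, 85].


Initial: [93, 54, 60, 22, 85]
Insert 54: [54, 93, 60, 22, 85]
Insert 60: [54, 60, 93, 22, 85]
Insert 22: [22, 54, 60, 93, 85]
Insert 85: [22, 54, 60, 85, 93]

Sorted: [22, 54, 60, 85, 93]


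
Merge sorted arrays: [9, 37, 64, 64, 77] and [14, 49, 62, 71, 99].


Take 9 from A
Take 14 from B
Take 37 from A
Take 49 from B
Take 62 from B
Take 64 from A
Take 64 from A
Take 71 from B
Take 77 from A

Merged: [9, 14, 37, 49, 62, 64, 64, 71, 77, 99]


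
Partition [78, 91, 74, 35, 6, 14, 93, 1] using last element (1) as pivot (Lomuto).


Pivot: 1
Place pivot at 0: [1, 91, 74, 35, 6, 14, 93, 78]

Partitioned: [1, 91, 74, 35, 6, 14, 93, 78]


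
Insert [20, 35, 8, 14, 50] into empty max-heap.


Insert 20: [20]
Insert 35: [35, 20]
Insert 8: [35, 20, 8]
Insert 14: [35, 20, 8, 14]
Insert 50: [50, 35, 8, 14, 20]

Final heap: [50, 35, 8, 14, 20]


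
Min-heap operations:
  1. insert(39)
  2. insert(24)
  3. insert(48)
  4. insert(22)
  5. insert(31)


insert(39) -> [39]
insert(24) -> [24, 39]
insert(48) -> [24, 39, 48]
insert(22) -> [22, 24, 48, 39]
insert(31) -> [22, 24, 48, 39, 31]

Final heap: [22, 24, 48, 39, 31]


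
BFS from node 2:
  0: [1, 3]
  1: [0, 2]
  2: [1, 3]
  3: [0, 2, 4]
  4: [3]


Visit 2, enqueue [1, 3]
Visit 1, enqueue [0]
Visit 3, enqueue [4]
Visit 0, enqueue []
Visit 4, enqueue []

BFS order: [2, 1, 3, 0, 4]


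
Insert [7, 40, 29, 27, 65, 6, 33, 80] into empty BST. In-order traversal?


Insert 7: root
Insert 40: R from 7
Insert 29: R from 7 -> L from 40
Insert 27: R from 7 -> L from 40 -> L from 29
Insert 65: R from 7 -> R from 40
Insert 6: L from 7
Insert 33: R from 7 -> L from 40 -> R from 29
Insert 80: R from 7 -> R from 40 -> R from 65

In-order: [6, 7, 27, 29, 33, 40, 65, 80]


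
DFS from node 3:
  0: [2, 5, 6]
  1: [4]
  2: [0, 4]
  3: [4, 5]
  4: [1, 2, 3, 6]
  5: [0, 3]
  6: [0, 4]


Visit 3, push [5, 4]
Visit 4, push [6, 2, 1]
Visit 1, push []
Visit 2, push [0]
Visit 0, push [6, 5]
Visit 5, push []
Visit 6, push []

DFS order: [3, 4, 1, 2, 0, 5, 6]


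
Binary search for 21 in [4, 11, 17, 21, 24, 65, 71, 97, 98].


Step 1: lo=0, hi=8, mid=4, val=24
Step 2: lo=0, hi=3, mid=1, val=11
Step 3: lo=2, hi=3, mid=2, val=17
Step 4: lo=3, hi=3, mid=3, val=21

Found at index 3


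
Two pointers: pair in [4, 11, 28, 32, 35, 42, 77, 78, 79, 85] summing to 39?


lo=0(4)+hi=9(85)=89
lo=0(4)+hi=8(79)=83
lo=0(4)+hi=7(78)=82
lo=0(4)+hi=6(77)=81
lo=0(4)+hi=5(42)=46
lo=0(4)+hi=4(35)=39

Yes: 4+35=39


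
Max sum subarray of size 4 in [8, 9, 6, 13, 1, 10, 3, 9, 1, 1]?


[0:4]: 36
[1:5]: 29
[2:6]: 30
[3:7]: 27
[4:8]: 23
[5:9]: 23
[6:10]: 14

Max: 36 at [0:4]


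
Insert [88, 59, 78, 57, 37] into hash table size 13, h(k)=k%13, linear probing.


Insert 88: h=10 -> slot 10
Insert 59: h=7 -> slot 7
Insert 78: h=0 -> slot 0
Insert 57: h=5 -> slot 5
Insert 37: h=11 -> slot 11

Table: [78, None, None, None, None, 57, None, 59, None, None, 88, 37, None]


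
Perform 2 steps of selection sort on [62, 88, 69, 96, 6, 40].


Initial: [62, 88, 69, 96, 6, 40]
Step 1: min=6 at 4
  Swap: [6, 88, 69, 96, 62, 40]
Step 2: min=40 at 5
  Swap: [6, 40, 69, 96, 62, 88]

After 2 steps: [6, 40, 69, 96, 62, 88]


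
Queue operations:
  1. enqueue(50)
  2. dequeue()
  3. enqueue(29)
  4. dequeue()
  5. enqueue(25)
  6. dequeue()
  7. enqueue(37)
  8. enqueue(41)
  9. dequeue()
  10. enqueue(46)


enqueue(50) -> [50]
dequeue()->50, []
enqueue(29) -> [29]
dequeue()->29, []
enqueue(25) -> [25]
dequeue()->25, []
enqueue(37) -> [37]
enqueue(41) -> [37, 41]
dequeue()->37, [41]
enqueue(46) -> [41, 46]

Final queue: [41, 46]


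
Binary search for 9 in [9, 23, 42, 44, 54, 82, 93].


Step 1: lo=0, hi=6, mid=3, val=44
Step 2: lo=0, hi=2, mid=1, val=23
Step 3: lo=0, hi=0, mid=0, val=9

Found at index 0


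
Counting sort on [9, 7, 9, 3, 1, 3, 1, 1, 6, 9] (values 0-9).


Input: [9, 7, 9, 3, 1, 3, 1, 1, 6, 9]
Counts: [0, 3, 0, 2, 0, 0, 1, 1, 0, 3]

Sorted: [1, 1, 1, 3, 3, 6, 7, 9, 9, 9]


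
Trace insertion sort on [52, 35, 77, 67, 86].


Initial: [52, 35, 77, 67, 86]
Insert 35: [35, 52, 77, 67, 86]
Insert 77: [35, 52, 77, 67, 86]
Insert 67: [35, 52, 67, 77, 86]
Insert 86: [35, 52, 67, 77, 86]

Sorted: [35, 52, 67, 77, 86]


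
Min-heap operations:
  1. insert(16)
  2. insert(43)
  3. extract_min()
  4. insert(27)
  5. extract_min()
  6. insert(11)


insert(16) -> [16]
insert(43) -> [16, 43]
extract_min()->16, [43]
insert(27) -> [27, 43]
extract_min()->27, [43]
insert(11) -> [11, 43]

Final heap: [11, 43]


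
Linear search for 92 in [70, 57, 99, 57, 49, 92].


i=0: 70!=92
i=1: 57!=92
i=2: 99!=92
i=3: 57!=92
i=4: 49!=92
i=5: 92==92 found!

Found at 5, 6 comps


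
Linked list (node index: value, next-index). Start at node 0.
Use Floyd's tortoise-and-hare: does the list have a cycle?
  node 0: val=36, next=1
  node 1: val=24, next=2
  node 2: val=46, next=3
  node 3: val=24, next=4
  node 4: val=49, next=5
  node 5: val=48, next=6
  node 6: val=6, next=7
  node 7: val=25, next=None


Floyd's tortoise (slow, +1) and hare (fast, +2):
  init: slow=0, fast=0
  step 1: slow=1, fast=2
  step 2: slow=2, fast=4
  step 3: slow=3, fast=6
  step 4: fast 6->7->None, no cycle

Cycle: no


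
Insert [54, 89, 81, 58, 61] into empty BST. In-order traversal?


Insert 54: root
Insert 89: R from 54
Insert 81: R from 54 -> L from 89
Insert 58: R from 54 -> L from 89 -> L from 81
Insert 61: R from 54 -> L from 89 -> L from 81 -> R from 58

In-order: [54, 58, 61, 81, 89]


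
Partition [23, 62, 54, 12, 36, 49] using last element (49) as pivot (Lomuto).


Pivot: 49
  23 <= 49: advance i (no swap)
  12 <= 49: swap -> [23, 12, 54, 62, 36, 49]
  36 <= 49: swap -> [23, 12, 36, 62, 54, 49]
Place pivot at 3: [23, 12, 36, 49, 54, 62]

Partitioned: [23, 12, 36, 49, 54, 62]


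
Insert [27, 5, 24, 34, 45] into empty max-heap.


Insert 27: [27]
Insert 5: [27, 5]
Insert 24: [27, 5, 24]
Insert 34: [34, 27, 24, 5]
Insert 45: [45, 34, 24, 5, 27]

Final heap: [45, 34, 24, 5, 27]


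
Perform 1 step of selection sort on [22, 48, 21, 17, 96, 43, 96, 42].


Initial: [22, 48, 21, 17, 96, 43, 96, 42]
Step 1: min=17 at 3
  Swap: [17, 48, 21, 22, 96, 43, 96, 42]

After 1 step: [17, 48, 21, 22, 96, 43, 96, 42]


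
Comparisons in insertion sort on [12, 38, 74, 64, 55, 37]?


Algorithm: insertion sort
Input: [12, 38, 74, 64, 55, 37]
Sorted: [12, 37, 38, 55, 64, 74]

12


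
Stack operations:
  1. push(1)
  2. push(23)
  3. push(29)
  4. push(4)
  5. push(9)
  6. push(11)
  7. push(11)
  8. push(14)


push(1) -> [1]
push(23) -> [1, 23]
push(29) -> [1, 23, 29]
push(4) -> [1, 23, 29, 4]
push(9) -> [1, 23, 29, 4, 9]
push(11) -> [1, 23, 29, 4, 9, 11]
push(11) -> [1, 23, 29, 4, 9, 11, 11]
push(14) -> [1, 23, 29, 4, 9, 11, 11, 14]

Final stack: [1, 23, 29, 4, 9, 11, 11, 14]


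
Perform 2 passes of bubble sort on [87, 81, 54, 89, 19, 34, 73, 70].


Initial: [87, 81, 54, 89, 19, 34, 73, 70]
Pass 1: [81, 54, 87, 19, 34, 73, 70, 89] (6 swaps)
Pass 2: [54, 81, 19, 34, 73, 70, 87, 89] (5 swaps)

After 2 passes: [54, 81, 19, 34, 73, 70, 87, 89]


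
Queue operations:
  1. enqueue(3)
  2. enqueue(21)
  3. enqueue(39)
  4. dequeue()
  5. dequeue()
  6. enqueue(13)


enqueue(3) -> [3]
enqueue(21) -> [3, 21]
enqueue(39) -> [3, 21, 39]
dequeue()->3, [21, 39]
dequeue()->21, [39]
enqueue(13) -> [39, 13]

Final queue: [39, 13]


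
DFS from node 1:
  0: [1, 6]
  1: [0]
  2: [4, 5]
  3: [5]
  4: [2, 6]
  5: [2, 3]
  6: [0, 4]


Visit 1, push [0]
Visit 0, push [6]
Visit 6, push [4]
Visit 4, push [2]
Visit 2, push [5]
Visit 5, push [3]
Visit 3, push []

DFS order: [1, 0, 6, 4, 2, 5, 3]


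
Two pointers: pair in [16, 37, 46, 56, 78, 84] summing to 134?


lo=0(16)+hi=5(84)=100
lo=1(37)+hi=5(84)=121
lo=2(46)+hi=5(84)=130
lo=3(56)+hi=5(84)=140
lo=3(56)+hi=4(78)=134

Yes: 56+78=134


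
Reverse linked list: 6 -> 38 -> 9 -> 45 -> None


Step 1: curr=6, set curr.next=prev(None) | reversed so far: 6
Step 2: curr=38, set curr.next=prev(6) | reversed so far: 38 -> 6
Step 3: curr=9, set curr.next=prev(38) | reversed so far: 9 -> 38 -> 6
Step 4: curr=45, set curr.next=prev(9) | reversed so far: 45 -> 9 -> 38 -> 6

45 -> 9 -> 38 -> 6 -> None


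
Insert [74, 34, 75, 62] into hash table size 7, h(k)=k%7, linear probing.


Insert 74: h=4 -> slot 4
Insert 34: h=6 -> slot 6
Insert 75: h=5 -> slot 5
Insert 62: h=6, 1 probes -> slot 0

Table: [62, None, None, None, 74, 75, 34]


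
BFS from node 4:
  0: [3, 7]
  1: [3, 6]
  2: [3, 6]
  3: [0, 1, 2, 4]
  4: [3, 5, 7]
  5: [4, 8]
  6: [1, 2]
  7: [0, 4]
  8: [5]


Visit 4, enqueue [3, 5, 7]
Visit 3, enqueue [0, 1, 2]
Visit 5, enqueue [8]
Visit 7, enqueue []
Visit 0, enqueue []
Visit 1, enqueue [6]
Visit 2, enqueue []
Visit 8, enqueue []
Visit 6, enqueue []

BFS order: [4, 3, 5, 7, 0, 1, 2, 8, 6]


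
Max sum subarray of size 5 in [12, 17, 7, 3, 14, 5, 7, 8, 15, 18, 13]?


[0:5]: 53
[1:6]: 46
[2:7]: 36
[3:8]: 37
[4:9]: 49
[5:10]: 53
[6:11]: 61

Max: 61 at [6:11]


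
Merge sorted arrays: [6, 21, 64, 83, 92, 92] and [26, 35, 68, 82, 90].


Take 6 from A
Take 21 from A
Take 26 from B
Take 35 from B
Take 64 from A
Take 68 from B
Take 82 from B
Take 83 from A
Take 90 from B

Merged: [6, 21, 26, 35, 64, 68, 82, 83, 90, 92, 92]


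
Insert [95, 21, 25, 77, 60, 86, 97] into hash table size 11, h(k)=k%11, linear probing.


Insert 95: h=7 -> slot 7
Insert 21: h=10 -> slot 10
Insert 25: h=3 -> slot 3
Insert 77: h=0 -> slot 0
Insert 60: h=5 -> slot 5
Insert 86: h=9 -> slot 9
Insert 97: h=9, 3 probes -> slot 1

Table: [77, 97, None, 25, None, 60, None, 95, None, 86, 21]


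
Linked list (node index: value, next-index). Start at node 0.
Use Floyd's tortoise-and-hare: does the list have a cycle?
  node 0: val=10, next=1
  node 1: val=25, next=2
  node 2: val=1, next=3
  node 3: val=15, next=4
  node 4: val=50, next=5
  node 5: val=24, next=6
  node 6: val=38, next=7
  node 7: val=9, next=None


Floyd's tortoise (slow, +1) and hare (fast, +2):
  init: slow=0, fast=0
  step 1: slow=1, fast=2
  step 2: slow=2, fast=4
  step 3: slow=3, fast=6
  step 4: fast 6->7->None, no cycle

Cycle: no


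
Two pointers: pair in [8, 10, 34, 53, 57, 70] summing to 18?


lo=0(8)+hi=5(70)=78
lo=0(8)+hi=4(57)=65
lo=0(8)+hi=3(53)=61
lo=0(8)+hi=2(34)=42
lo=0(8)+hi=1(10)=18

Yes: 8+10=18


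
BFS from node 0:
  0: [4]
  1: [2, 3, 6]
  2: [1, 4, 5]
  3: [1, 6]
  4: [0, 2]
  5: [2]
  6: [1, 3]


Visit 0, enqueue [4]
Visit 4, enqueue [2]
Visit 2, enqueue [1, 5]
Visit 1, enqueue [3, 6]
Visit 5, enqueue []
Visit 3, enqueue []
Visit 6, enqueue []

BFS order: [0, 4, 2, 1, 5, 3, 6]


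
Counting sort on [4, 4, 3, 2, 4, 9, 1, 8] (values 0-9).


Input: [4, 4, 3, 2, 4, 9, 1, 8]
Counts: [0, 1, 1, 1, 3, 0, 0, 0, 1, 1]

Sorted: [1, 2, 3, 4, 4, 4, 8, 9]


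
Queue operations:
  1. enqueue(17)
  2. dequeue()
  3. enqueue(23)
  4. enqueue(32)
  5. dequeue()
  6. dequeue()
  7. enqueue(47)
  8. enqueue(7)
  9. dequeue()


enqueue(17) -> [17]
dequeue()->17, []
enqueue(23) -> [23]
enqueue(32) -> [23, 32]
dequeue()->23, [32]
dequeue()->32, []
enqueue(47) -> [47]
enqueue(7) -> [47, 7]
dequeue()->47, [7]

Final queue: [7]


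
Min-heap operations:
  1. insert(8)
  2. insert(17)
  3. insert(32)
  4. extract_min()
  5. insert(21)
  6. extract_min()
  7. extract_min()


insert(8) -> [8]
insert(17) -> [8, 17]
insert(32) -> [8, 17, 32]
extract_min()->8, [17, 32]
insert(21) -> [17, 32, 21]
extract_min()->17, [21, 32]
extract_min()->21, [32]

Final heap: [32]


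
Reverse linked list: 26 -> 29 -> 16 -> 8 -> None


Step 1: curr=26, set curr.next=prev(None) | reversed so far: 26
Step 2: curr=29, set curr.next=prev(26) | reversed so far: 29 -> 26
Step 3: curr=16, set curr.next=prev(29) | reversed so far: 16 -> 29 -> 26
Step 4: curr=8, set curr.next=prev(16) | reversed so far: 8 -> 16 -> 29 -> 26

8 -> 16 -> 29 -> 26 -> None


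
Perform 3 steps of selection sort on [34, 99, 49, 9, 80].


Initial: [34, 99, 49, 9, 80]
Step 1: min=9 at 3
  Swap: [9, 99, 49, 34, 80]
Step 2: min=34 at 3
  Swap: [9, 34, 49, 99, 80]
Step 3: min=49 at 2
  Swap: [9, 34, 49, 99, 80]

After 3 steps: [9, 34, 49, 99, 80]


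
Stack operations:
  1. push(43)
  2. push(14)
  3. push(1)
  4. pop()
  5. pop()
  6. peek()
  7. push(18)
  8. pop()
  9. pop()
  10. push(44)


push(43) -> [43]
push(14) -> [43, 14]
push(1) -> [43, 14, 1]
pop()->1, [43, 14]
pop()->14, [43]
peek()->43
push(18) -> [43, 18]
pop()->18, [43]
pop()->43, []
push(44) -> [44]

Final stack: [44]


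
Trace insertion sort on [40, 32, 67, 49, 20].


Initial: [40, 32, 67, 49, 20]
Insert 32: [32, 40, 67, 49, 20]
Insert 67: [32, 40, 67, 49, 20]
Insert 49: [32, 40, 49, 67, 20]
Insert 20: [20, 32, 40, 49, 67]

Sorted: [20, 32, 40, 49, 67]


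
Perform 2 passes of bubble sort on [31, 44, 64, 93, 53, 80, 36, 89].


Initial: [31, 44, 64, 93, 53, 80, 36, 89]
Pass 1: [31, 44, 64, 53, 80, 36, 89, 93] (4 swaps)
Pass 2: [31, 44, 53, 64, 36, 80, 89, 93] (2 swaps)

After 2 passes: [31, 44, 53, 64, 36, 80, 89, 93]


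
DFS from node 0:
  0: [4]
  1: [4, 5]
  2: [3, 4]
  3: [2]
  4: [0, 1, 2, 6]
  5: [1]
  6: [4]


Visit 0, push [4]
Visit 4, push [6, 2, 1]
Visit 1, push [5]
Visit 5, push []
Visit 2, push [3]
Visit 3, push []
Visit 6, push []

DFS order: [0, 4, 1, 5, 2, 3, 6]


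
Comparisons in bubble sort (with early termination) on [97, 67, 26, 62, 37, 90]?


Algorithm: bubble sort (with early termination)
Input: [97, 67, 26, 62, 37, 90]
Sorted: [26, 37, 62, 67, 90, 97]

14


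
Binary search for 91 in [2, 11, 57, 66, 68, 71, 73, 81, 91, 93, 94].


Step 1: lo=0, hi=10, mid=5, val=71
Step 2: lo=6, hi=10, mid=8, val=91

Found at index 8


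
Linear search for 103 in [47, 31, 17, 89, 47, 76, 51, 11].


i=0: 47!=103
i=1: 31!=103
i=2: 17!=103
i=3: 89!=103
i=4: 47!=103
i=5: 76!=103
i=6: 51!=103
i=7: 11!=103

Not found, 8 comps


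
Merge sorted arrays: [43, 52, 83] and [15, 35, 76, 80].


Take 15 from B
Take 35 from B
Take 43 from A
Take 52 from A
Take 76 from B
Take 80 from B

Merged: [15, 35, 43, 52, 76, 80, 83]


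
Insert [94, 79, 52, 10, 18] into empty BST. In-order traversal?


Insert 94: root
Insert 79: L from 94
Insert 52: L from 94 -> L from 79
Insert 10: L from 94 -> L from 79 -> L from 52
Insert 18: L from 94 -> L from 79 -> L from 52 -> R from 10

In-order: [10, 18, 52, 79, 94]


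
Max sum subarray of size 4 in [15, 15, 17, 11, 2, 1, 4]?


[0:4]: 58
[1:5]: 45
[2:6]: 31
[3:7]: 18

Max: 58 at [0:4]


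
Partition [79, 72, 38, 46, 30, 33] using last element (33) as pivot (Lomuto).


Pivot: 33
  30 <= 33: swap -> [30, 72, 38, 46, 79, 33]
Place pivot at 1: [30, 33, 38, 46, 79, 72]

Partitioned: [30, 33, 38, 46, 79, 72]


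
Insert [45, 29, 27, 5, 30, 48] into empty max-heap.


Insert 45: [45]
Insert 29: [45, 29]
Insert 27: [45, 29, 27]
Insert 5: [45, 29, 27, 5]
Insert 30: [45, 30, 27, 5, 29]
Insert 48: [48, 30, 45, 5, 29, 27]

Final heap: [48, 30, 45, 5, 29, 27]


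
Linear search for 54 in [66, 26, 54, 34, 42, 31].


i=0: 66!=54
i=1: 26!=54
i=2: 54==54 found!

Found at 2, 3 comps


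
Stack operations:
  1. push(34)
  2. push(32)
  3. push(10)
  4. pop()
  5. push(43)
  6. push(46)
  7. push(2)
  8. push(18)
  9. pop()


push(34) -> [34]
push(32) -> [34, 32]
push(10) -> [34, 32, 10]
pop()->10, [34, 32]
push(43) -> [34, 32, 43]
push(46) -> [34, 32, 43, 46]
push(2) -> [34, 32, 43, 46, 2]
push(18) -> [34, 32, 43, 46, 2, 18]
pop()->18, [34, 32, 43, 46, 2]

Final stack: [34, 32, 43, 46, 2]


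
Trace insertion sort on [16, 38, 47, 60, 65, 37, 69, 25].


Initial: [16, 38, 47, 60, 65, 37, 69, 25]
Insert 38: [16, 38, 47, 60, 65, 37, 69, 25]
Insert 47: [16, 38, 47, 60, 65, 37, 69, 25]
Insert 60: [16, 38, 47, 60, 65, 37, 69, 25]
Insert 65: [16, 38, 47, 60, 65, 37, 69, 25]
Insert 37: [16, 37, 38, 47, 60, 65, 69, 25]
Insert 69: [16, 37, 38, 47, 60, 65, 69, 25]
Insert 25: [16, 25, 37, 38, 47, 60, 65, 69]

Sorted: [16, 25, 37, 38, 47, 60, 65, 69]


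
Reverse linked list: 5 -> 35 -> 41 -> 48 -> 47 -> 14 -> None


Step 1: curr=5, set curr.next=prev(None) | reversed so far: 5
Step 2: curr=35, set curr.next=prev(5) | reversed so far: 35 -> 5
Step 3: curr=41, set curr.next=prev(35) | reversed so far: 41 -> 35 -> 5
Step 4: curr=48, set curr.next=prev(41) | reversed so far: 48 -> 41 -> 35 -> 5
Step 5: curr=47, set curr.next=prev(48) | reversed so far: 47 -> 48 -> 41 -> 35 -> 5
Step 6: curr=14, set curr.next=prev(47) | reversed so far: 14 -> 47 -> 48 -> 41 -> 35 -> 5

14 -> 47 -> 48 -> 41 -> 35 -> 5 -> None


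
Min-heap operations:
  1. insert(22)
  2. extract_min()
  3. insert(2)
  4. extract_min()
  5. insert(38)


insert(22) -> [22]
extract_min()->22, []
insert(2) -> [2]
extract_min()->2, []
insert(38) -> [38]

Final heap: [38]


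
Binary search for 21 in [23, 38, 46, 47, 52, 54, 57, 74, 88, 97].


Step 1: lo=0, hi=9, mid=4, val=52
Step 2: lo=0, hi=3, mid=1, val=38
Step 3: lo=0, hi=0, mid=0, val=23

Not found


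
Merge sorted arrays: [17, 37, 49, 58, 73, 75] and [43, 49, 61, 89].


Take 17 from A
Take 37 from A
Take 43 from B
Take 49 from A
Take 49 from B
Take 58 from A
Take 61 from B
Take 73 from A
Take 75 from A

Merged: [17, 37, 43, 49, 49, 58, 61, 73, 75, 89]


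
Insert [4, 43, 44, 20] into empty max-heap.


Insert 4: [4]
Insert 43: [43, 4]
Insert 44: [44, 4, 43]
Insert 20: [44, 20, 43, 4]

Final heap: [44, 20, 43, 4]


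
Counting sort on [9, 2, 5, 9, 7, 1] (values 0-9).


Input: [9, 2, 5, 9, 7, 1]
Counts: [0, 1, 1, 0, 0, 1, 0, 1, 0, 2]

Sorted: [1, 2, 5, 7, 9, 9]


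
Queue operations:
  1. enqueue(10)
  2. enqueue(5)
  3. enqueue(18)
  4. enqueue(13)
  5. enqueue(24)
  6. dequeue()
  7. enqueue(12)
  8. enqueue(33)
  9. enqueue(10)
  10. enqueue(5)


enqueue(10) -> [10]
enqueue(5) -> [10, 5]
enqueue(18) -> [10, 5, 18]
enqueue(13) -> [10, 5, 18, 13]
enqueue(24) -> [10, 5, 18, 13, 24]
dequeue()->10, [5, 18, 13, 24]
enqueue(12) -> [5, 18, 13, 24, 12]
enqueue(33) -> [5, 18, 13, 24, 12, 33]
enqueue(10) -> [5, 18, 13, 24, 12, 33, 10]
enqueue(5) -> [5, 18, 13, 24, 12, 33, 10, 5]

Final queue: [5, 18, 13, 24, 12, 33, 10, 5]


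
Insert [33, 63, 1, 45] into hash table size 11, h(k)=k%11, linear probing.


Insert 33: h=0 -> slot 0
Insert 63: h=8 -> slot 8
Insert 1: h=1 -> slot 1
Insert 45: h=1, 1 probes -> slot 2

Table: [33, 1, 45, None, None, None, None, None, 63, None, None]


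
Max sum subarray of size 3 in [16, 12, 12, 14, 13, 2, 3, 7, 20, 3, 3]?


[0:3]: 40
[1:4]: 38
[2:5]: 39
[3:6]: 29
[4:7]: 18
[5:8]: 12
[6:9]: 30
[7:10]: 30
[8:11]: 26

Max: 40 at [0:3]


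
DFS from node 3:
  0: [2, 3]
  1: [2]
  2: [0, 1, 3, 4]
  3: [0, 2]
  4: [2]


Visit 3, push [2, 0]
Visit 0, push [2]
Visit 2, push [4, 1]
Visit 1, push []
Visit 4, push []

DFS order: [3, 0, 2, 1, 4]


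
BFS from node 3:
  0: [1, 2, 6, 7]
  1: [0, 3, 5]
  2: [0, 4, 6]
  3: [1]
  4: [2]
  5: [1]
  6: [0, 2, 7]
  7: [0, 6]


Visit 3, enqueue [1]
Visit 1, enqueue [0, 5]
Visit 0, enqueue [2, 6, 7]
Visit 5, enqueue []
Visit 2, enqueue [4]
Visit 6, enqueue []
Visit 7, enqueue []
Visit 4, enqueue []

BFS order: [3, 1, 0, 5, 2, 6, 7, 4]


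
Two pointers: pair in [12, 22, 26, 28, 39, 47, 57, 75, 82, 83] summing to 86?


lo=0(12)+hi=9(83)=95
lo=0(12)+hi=8(82)=94
lo=0(12)+hi=7(75)=87
lo=0(12)+hi=6(57)=69
lo=1(22)+hi=6(57)=79
lo=2(26)+hi=6(57)=83
lo=3(28)+hi=6(57)=85
lo=4(39)+hi=6(57)=96
lo=4(39)+hi=5(47)=86

Yes: 39+47=86


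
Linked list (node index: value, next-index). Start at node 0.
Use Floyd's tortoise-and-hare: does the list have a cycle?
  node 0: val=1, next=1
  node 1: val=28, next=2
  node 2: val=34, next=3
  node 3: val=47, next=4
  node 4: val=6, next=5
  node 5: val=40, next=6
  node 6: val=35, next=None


Floyd's tortoise (slow, +1) and hare (fast, +2):
  init: slow=0, fast=0
  step 1: slow=1, fast=2
  step 2: slow=2, fast=4
  step 3: slow=3, fast=6
  step 4: fast -> None, no cycle

Cycle: no


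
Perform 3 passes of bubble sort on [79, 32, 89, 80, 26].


Initial: [79, 32, 89, 80, 26]
Pass 1: [32, 79, 80, 26, 89] (3 swaps)
Pass 2: [32, 79, 26, 80, 89] (1 swaps)
Pass 3: [32, 26, 79, 80, 89] (1 swaps)

After 3 passes: [32, 26, 79, 80, 89]


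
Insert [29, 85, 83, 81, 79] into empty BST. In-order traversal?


Insert 29: root
Insert 85: R from 29
Insert 83: R from 29 -> L from 85
Insert 81: R from 29 -> L from 85 -> L from 83
Insert 79: R from 29 -> L from 85 -> L from 83 -> L from 81

In-order: [29, 79, 81, 83, 85]


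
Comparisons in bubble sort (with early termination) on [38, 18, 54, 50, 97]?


Algorithm: bubble sort (with early termination)
Input: [38, 18, 54, 50, 97]
Sorted: [18, 38, 50, 54, 97]

7


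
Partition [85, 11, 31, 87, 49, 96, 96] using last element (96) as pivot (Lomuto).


Pivot: 96
  85 <= 96: advance i (no swap)
  11 <= 96: advance i (no swap)
  31 <= 96: advance i (no swap)
  87 <= 96: advance i (no swap)
  49 <= 96: advance i (no swap)
  96 <= 96: advance i (no swap)
Place pivot at 6: [85, 11, 31, 87, 49, 96, 96]

Partitioned: [85, 11, 31, 87, 49, 96, 96]


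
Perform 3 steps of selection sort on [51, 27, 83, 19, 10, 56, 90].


Initial: [51, 27, 83, 19, 10, 56, 90]
Step 1: min=10 at 4
  Swap: [10, 27, 83, 19, 51, 56, 90]
Step 2: min=19 at 3
  Swap: [10, 19, 83, 27, 51, 56, 90]
Step 3: min=27 at 3
  Swap: [10, 19, 27, 83, 51, 56, 90]

After 3 steps: [10, 19, 27, 83, 51, 56, 90]


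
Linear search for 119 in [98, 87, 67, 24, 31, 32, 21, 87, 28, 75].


i=0: 98!=119
i=1: 87!=119
i=2: 67!=119
i=3: 24!=119
i=4: 31!=119
i=5: 32!=119
i=6: 21!=119
i=7: 87!=119
i=8: 28!=119
i=9: 75!=119

Not found, 10 comps


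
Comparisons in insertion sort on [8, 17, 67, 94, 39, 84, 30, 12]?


Algorithm: insertion sort
Input: [8, 17, 67, 94, 39, 84, 30, 12]
Sorted: [8, 12, 17, 30, 39, 67, 84, 94]

20


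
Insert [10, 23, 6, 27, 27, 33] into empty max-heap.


Insert 10: [10]
Insert 23: [23, 10]
Insert 6: [23, 10, 6]
Insert 27: [27, 23, 6, 10]
Insert 27: [27, 27, 6, 10, 23]
Insert 33: [33, 27, 27, 10, 23, 6]

Final heap: [33, 27, 27, 10, 23, 6]


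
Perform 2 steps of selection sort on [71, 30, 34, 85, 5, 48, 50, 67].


Initial: [71, 30, 34, 85, 5, 48, 50, 67]
Step 1: min=5 at 4
  Swap: [5, 30, 34, 85, 71, 48, 50, 67]
Step 2: min=30 at 1
  Swap: [5, 30, 34, 85, 71, 48, 50, 67]

After 2 steps: [5, 30, 34, 85, 71, 48, 50, 67]


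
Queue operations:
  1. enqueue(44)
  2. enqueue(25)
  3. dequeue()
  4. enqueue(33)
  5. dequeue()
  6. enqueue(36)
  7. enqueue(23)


enqueue(44) -> [44]
enqueue(25) -> [44, 25]
dequeue()->44, [25]
enqueue(33) -> [25, 33]
dequeue()->25, [33]
enqueue(36) -> [33, 36]
enqueue(23) -> [33, 36, 23]

Final queue: [33, 36, 23]


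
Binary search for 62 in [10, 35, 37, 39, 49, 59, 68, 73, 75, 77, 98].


Step 1: lo=0, hi=10, mid=5, val=59
Step 2: lo=6, hi=10, mid=8, val=75
Step 3: lo=6, hi=7, mid=6, val=68

Not found


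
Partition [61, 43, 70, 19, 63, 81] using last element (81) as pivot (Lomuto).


Pivot: 81
  61 <= 81: advance i (no swap)
  43 <= 81: advance i (no swap)
  70 <= 81: advance i (no swap)
  19 <= 81: advance i (no swap)
  63 <= 81: advance i (no swap)
Place pivot at 5: [61, 43, 70, 19, 63, 81]

Partitioned: [61, 43, 70, 19, 63, 81]


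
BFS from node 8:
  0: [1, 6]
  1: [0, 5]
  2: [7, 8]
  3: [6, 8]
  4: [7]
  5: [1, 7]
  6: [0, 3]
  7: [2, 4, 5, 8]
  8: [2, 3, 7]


Visit 8, enqueue [2, 3, 7]
Visit 2, enqueue []
Visit 3, enqueue [6]
Visit 7, enqueue [4, 5]
Visit 6, enqueue [0]
Visit 4, enqueue []
Visit 5, enqueue [1]
Visit 0, enqueue []
Visit 1, enqueue []

BFS order: [8, 2, 3, 7, 6, 4, 5, 0, 1]
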